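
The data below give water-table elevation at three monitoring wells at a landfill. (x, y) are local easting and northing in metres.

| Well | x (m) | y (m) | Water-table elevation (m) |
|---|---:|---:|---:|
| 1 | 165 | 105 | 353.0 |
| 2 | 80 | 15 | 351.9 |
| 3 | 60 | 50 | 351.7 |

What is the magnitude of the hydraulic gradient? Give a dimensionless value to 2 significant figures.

Differences from 1: to 2 (Δx, Δy, Δh) = (-85, -90, -1.1); to 3 = (-105, -55, -1.3).
Solve a·Δx + b·Δy = Δh: det = (-85)·(-55) − (-105)·(-90) = -4775.
∂h/∂x = [(-1.1)·(-55) − (-1.3)·(-90)] / -4775 = +0.01183
∂h/∂y = [(-85)·(-1.3) − (-105)·(-1.1)] / -4775 = +0.001047
|∇h| = √(0.01183² + 0.001047²) = 0.01188

0.012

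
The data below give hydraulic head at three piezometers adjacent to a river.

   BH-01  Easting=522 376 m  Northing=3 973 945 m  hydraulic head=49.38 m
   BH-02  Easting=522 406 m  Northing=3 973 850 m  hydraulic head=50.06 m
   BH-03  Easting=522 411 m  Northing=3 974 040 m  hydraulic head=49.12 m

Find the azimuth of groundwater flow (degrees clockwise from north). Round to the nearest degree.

Three-point gradient (reference BH-01): Δ to BH-02 = (30, -95, +0.68), Δ to BH-03 = (35, 95, -0.26).
∂h/∂x = +0.006462, ∂h/∂y = -0.005117 (det = 6175).
Flow direction (−∇h) has components (-0.006462 E, +0.005117 N).
Azimuth = atan2(E, N) = atan2(-0.006462, +0.005117) = 308.4° ≈ 308°.

308°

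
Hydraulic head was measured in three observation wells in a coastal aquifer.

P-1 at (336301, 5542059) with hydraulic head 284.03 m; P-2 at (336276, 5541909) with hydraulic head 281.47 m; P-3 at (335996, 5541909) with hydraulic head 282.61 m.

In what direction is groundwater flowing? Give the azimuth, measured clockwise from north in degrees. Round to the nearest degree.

167°

Differences from P-1: to P-2 (Δx, Δy, Δh) = (-25, -150, -2.56); to P-3 = (-305, -150, -1.42).
Determinant of the coordinate differences = (-25)·(-150) − (-305)·(-150) = -42000.
∂h/∂x = [(-2.56)·(-150) − (-1.42)·(-150)] / -42000 = -0.004071
∂h/∂y = [(-25)·(-1.42) − (-305)·(-2.56)] / -42000 = +0.01775
Flow direction (−∇h) has components (+0.004071 E, -0.01775 N).
Azimuth = atan2(E, N) = atan2(+0.004071, -0.01775) = 167.1° ≈ 167°.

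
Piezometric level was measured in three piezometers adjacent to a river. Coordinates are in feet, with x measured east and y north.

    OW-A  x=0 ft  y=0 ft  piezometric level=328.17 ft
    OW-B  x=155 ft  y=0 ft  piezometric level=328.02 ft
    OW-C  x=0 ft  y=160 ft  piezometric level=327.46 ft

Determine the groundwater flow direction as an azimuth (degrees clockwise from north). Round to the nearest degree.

012°

∂h/∂x = (328.02 − 328.17) / (155 − 0) = -0.0009677
∂h/∂y = (327.46 − 328.17) / (160 − 0) = -0.004438
Flow direction (−∇h) has components (+0.0009677 E, +0.004438 N).
Azimuth = atan2(E, N) = atan2(+0.0009677, +0.004438) = 12.3° ≈ 012°.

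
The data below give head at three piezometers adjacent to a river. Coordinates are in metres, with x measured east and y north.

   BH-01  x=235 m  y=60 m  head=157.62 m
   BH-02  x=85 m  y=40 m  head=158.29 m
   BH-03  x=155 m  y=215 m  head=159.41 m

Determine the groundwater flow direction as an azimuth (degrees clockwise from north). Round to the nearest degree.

147°

Differences from BH-01: to BH-02 (Δx, Δy, Δh) = (-150, -20, +0.67); to BH-03 = (-80, 155, +1.79).
Determinant of the coordinate differences = (-150)·155 − (-80)·(-20) = -24850.
∂h/∂x = [(+0.67)·155 − (+1.79)·(-20)] / -24850 = -0.005620
∂h/∂y = [(-150)·(+1.79) − (-80)·(+0.67)] / -24850 = +0.008648
Flow direction (−∇h) has components (+0.005620 E, -0.008648 N).
Azimuth = atan2(E, N) = atan2(+0.005620, -0.008648) = 147.0° ≈ 147°.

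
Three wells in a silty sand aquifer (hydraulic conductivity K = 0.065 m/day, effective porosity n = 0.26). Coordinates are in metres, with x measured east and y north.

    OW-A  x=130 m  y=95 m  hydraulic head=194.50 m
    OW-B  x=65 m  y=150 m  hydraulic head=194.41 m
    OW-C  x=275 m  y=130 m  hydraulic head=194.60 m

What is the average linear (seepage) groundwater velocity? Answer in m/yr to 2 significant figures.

Taking OW-A as reference: OW-B−OW-A = (-65, 55, -0.09); OW-C−OW-A = (145, 35, +0.10).
Solve a·Δx + b·Δy = Δh: det = (-65)·35 − 145·55 = -10250.
∂h/∂x = [(-0.09)·35 − (+0.10)·55] / -10250 = +0.0008439
∂h/∂y = [(-65)·(+0.10) − 145·(-0.09)] / -10250 = -0.0006390
|∇h| = √(0.0008439² + -0.0006390²) = 0.001059
Seepage velocity v = K·i/n = 0.065 × 0.001059 / 0.26 = 0.0002648 m/day = 0.09672 m/yr.

0.097 m/yr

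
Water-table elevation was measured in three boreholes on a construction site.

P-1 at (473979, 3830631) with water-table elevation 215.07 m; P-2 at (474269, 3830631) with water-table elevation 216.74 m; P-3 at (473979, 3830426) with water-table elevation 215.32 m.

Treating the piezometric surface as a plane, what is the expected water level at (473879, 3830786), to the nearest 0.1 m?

∂h/∂x = (216.74 − 215.07) / (474269 − 473979) = +0.005759
∂h/∂y = (215.32 − 215.07) / (3830426 − 3830631) = -0.001220
h(473879, 3830786) = 215.07 + (+0.005759)·(-100) + (-0.001220)·(155) = 215.07 -0.576 -0.189 = 214.305 m.

214.3 m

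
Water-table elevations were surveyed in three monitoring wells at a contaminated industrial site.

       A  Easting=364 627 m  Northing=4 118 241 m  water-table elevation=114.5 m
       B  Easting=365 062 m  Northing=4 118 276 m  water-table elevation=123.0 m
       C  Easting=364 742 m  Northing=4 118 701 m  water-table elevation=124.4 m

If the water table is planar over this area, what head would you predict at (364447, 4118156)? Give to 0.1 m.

109.8 m

Three-point gradient (reference A): Δ to B = (435, 35, +8.5), Δ to C = (115, 460, +9.9).
∂h/∂x = +0.01817, ∂h/∂y = +0.01698 (det = 196075).
h(364447, 4118156) = 114.5 + (+0.01817)·(-180) + (+0.01698)·(-85) = 114.5 -3.271 -1.443 = 109.786 m.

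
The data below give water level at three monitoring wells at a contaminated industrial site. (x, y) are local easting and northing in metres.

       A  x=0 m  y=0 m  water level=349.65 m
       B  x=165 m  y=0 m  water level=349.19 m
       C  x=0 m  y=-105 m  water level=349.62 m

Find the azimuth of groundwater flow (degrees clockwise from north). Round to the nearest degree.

096°

∂h/∂x = (349.19 − 349.65) / (165 − 0) = -0.002788
∂h/∂y = (349.62 − 349.65) / (-105 − 0) = +0.0002857
Flow direction (−∇h) has components (+0.002788 E, -0.0002857 N).
Azimuth = atan2(E, N) = atan2(+0.002788, -0.0002857) = 95.9° ≈ 096°.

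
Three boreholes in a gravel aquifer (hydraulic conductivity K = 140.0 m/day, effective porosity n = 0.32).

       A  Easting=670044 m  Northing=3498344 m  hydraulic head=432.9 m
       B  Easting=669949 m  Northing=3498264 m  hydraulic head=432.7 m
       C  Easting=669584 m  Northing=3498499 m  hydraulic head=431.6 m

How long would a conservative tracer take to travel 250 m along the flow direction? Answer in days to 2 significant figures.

210 days

With h = a·x + b·y + c and A as origin, the differences give:
  (-95)·a + (-80)·b = -0.2
  (-460)·a + 155·b = -1.3
Eliminate b (×155 and ×(-80), subtract): -51525·a = -135.00 → a = ∂h/∂x = +0.002620
Back-substitute: b = ∂h/∂y = -0.0006114.
|∇h| = √(0.002620² + -0.0006114²) = 0.00269
Seepage velocity v = K·i/n = 140.0 × 0.00269 / 0.32 = 1.177 m/day.
t = 250 / 1.177 = 212.4 days.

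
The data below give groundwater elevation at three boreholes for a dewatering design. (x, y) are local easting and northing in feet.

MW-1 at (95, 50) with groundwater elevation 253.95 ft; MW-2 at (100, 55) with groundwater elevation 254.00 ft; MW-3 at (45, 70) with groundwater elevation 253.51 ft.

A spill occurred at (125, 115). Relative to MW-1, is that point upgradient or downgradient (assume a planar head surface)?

upgradient

With h = a·x + b·y + c and MW-1 as origin, the differences give:
  5·a + 5·b = +0.05
  (-50)·a + 20·b = -0.44
Eliminate b (×20 and ×5, subtract): 350·a = 3.200 → a = ∂h/∂x = +0.009143
Back-substitute: b = ∂h/∂y = +0.0008571.
Head at (125, 115) = 253.95 + (+0.009143)·(30) + (+0.0008571)·(65) = 254.28 ft.
That is higher than the 253.95 ft at MW-1, so the point is upgradient.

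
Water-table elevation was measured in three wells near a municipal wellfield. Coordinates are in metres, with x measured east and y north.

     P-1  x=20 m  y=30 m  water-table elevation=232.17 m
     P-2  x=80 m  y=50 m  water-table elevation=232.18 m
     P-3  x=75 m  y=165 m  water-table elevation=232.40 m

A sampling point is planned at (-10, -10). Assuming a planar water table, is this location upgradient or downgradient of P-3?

Differences from P-1: to P-2 (Δx, Δy, Δh) = (60, 20, +0.01); to P-3 = (55, 135, +0.23).
Determinant of the coordinate differences = 60·135 − 55·20 = 7000.
∂h/∂x = [(+0.01)·135 − (+0.23)·20] / 7000 = -0.0004643
∂h/∂y = [60·(+0.23) − 55·(+0.01)] / 7000 = +0.001893
Head at (-10, -10) = 232.17 + (-0.0004643)·(-30) + (+0.001893)·(-40) = 232.11 m.
That is lower than the 232.40 m at P-3, so the point is downgradient.

downgradient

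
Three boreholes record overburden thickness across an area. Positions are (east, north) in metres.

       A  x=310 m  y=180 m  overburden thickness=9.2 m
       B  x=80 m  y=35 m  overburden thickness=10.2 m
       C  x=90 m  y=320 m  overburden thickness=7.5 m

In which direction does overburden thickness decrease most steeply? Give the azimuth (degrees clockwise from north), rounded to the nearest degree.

Three-point gradient (reference A): Δ to B = (-230, -145, +1.0), Δ to C = (-220, 140, -1.7).
∂d/∂x = +0.001661, ∂d/∂y = -0.009532 (det = -64100).
Steepest decrease is along −∇f: components (-0.001661 E, +0.009532 N).
Azimuth = atan2(-0.001661, +0.009532) = 350.1° ≈ 350°.

350°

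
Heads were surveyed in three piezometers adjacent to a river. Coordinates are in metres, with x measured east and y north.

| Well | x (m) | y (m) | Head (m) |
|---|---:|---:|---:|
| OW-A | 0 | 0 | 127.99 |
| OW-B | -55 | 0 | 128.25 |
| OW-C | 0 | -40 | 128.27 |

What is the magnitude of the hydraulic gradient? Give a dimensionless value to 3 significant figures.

∂h/∂x = (128.25 − 127.99) / (-55 − 0) = -0.004727
∂h/∂y = (128.27 − 127.99) / (-40 − 0) = -0.007000
|∇h| = √(-0.004727² + -0.007000²) = 0.008447

0.00845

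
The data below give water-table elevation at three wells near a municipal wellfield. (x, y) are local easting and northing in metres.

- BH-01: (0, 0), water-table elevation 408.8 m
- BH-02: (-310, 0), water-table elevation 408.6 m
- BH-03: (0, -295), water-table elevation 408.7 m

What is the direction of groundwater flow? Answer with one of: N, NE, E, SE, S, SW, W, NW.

SW

∂h/∂x = (408.6 − 408.8) / (-310 − 0) = +0.0006452
∂h/∂y = (408.7 − 408.8) / (-295 − 0) = +0.0003390
Flow = −∇h = (-0.0006452 east, -0.0003390 north), which points southwest.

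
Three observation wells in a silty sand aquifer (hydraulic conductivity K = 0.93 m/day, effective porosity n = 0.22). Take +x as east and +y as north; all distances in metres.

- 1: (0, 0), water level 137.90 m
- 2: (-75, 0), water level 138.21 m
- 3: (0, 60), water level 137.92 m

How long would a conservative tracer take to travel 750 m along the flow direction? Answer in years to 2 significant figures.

∂h/∂x = (138.21 − 137.90) / (-75 − 0) = -0.004133
∂h/∂y = (137.92 − 137.90) / (60 − 0) = +0.0003333
|∇h| = √(-0.004133² + 0.0003333²) = 0.004146
Seepage velocity v = K·i/n = 0.93 × 0.004146 / 0.22 = 0.01753 m/day.
t = 750 / 0.01753 = 4.278e+04 days = 117 years.

120 years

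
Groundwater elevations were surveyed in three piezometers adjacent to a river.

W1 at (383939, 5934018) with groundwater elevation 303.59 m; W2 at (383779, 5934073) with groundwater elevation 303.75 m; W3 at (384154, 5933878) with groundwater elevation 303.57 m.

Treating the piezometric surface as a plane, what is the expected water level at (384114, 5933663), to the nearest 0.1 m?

304.3 m

With h = a·x + b·y + c and W1 as origin, the differences give:
  (-160)·a + 55·b = +0.16
  215·a + (-140)·b = -0.02
Eliminate b (×(-140) and ×55, subtract): 10575·a = -21.300 → a = ∂h/∂x = -0.002014
Back-substitute: b = ∂h/∂y = -0.002950.
h(384114, 5933663) = 303.59 + (-0.002014)·(175) + (-0.002950)·(-355) = 303.59 -0.352 +1.047 = 304.285 m.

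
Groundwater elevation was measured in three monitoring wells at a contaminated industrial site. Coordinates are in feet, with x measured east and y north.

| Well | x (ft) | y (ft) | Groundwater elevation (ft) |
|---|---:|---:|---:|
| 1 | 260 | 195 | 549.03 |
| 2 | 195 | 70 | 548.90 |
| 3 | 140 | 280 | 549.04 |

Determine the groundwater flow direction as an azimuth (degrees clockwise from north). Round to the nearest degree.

211°

Taking 1 as reference: 2−1 = (-65, -125, -0.13); 3−1 = (-120, 85, +0.01).
Solve a·Δx + b·Δy = Δh: det = (-65)·85 − (-120)·(-125) = -20525.
∂h/∂x = [(-0.13)·85 − (+0.01)·(-125)] / -20525 = +0.0004775
∂h/∂y = [(-65)·(+0.01) − (-120)·(-0.13)] / -20525 = +0.0007917
Flow direction (−∇h) has components (-0.0004775 E, -0.0007917 N).
Azimuth = atan2(E, N) = atan2(-0.0004775, -0.0007917) = 211.1° ≈ 211°.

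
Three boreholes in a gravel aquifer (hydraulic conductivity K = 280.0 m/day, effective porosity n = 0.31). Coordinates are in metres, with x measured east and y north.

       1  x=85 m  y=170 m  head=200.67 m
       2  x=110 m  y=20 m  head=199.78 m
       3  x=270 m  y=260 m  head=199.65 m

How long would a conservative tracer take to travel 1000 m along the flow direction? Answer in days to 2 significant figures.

Differences from 1: to 2 (Δx, Δy, Δh) = (25, -150, -0.89); to 3 = (185, 90, -1.02).
Determinant of the coordinate differences = 25·90 − 185·(-150) = 30000.
∂h/∂x = [(-0.89)·90 − (-1.02)·(-150)] / 30000 = -0.007770
∂h/∂y = [25·(-1.02) − 185·(-0.89)] / 30000 = +0.004638
|∇h| = √(-0.007770² + 0.004638²) = 0.009049
Seepage velocity v = K·i/n = 280.0 × 0.009049 / 0.31 = 8.173 m/day.
t = 1000 / 8.173 = 122.4 days.

120 days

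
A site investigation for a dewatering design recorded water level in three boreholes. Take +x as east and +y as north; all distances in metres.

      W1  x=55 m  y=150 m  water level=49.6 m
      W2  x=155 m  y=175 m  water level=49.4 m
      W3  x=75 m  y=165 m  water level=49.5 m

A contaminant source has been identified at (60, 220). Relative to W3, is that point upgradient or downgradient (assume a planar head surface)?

downgradient

Taking W1 as reference: W2−W1 = (100, 25, -0.2); W3−W1 = (20, 15, -0.1).
Determinant of the coordinate differences = 100·15 − 20·25 = 1000.
∂h/∂x = [(-0.2)·15 − (-0.1)·25] / 1000 = -0.0005000
∂h/∂y = [100·(-0.1) − 20·(-0.2)] / 1000 = -0.006000
Head at (60, 220) = 49.6 + (-0.0005000)·(5) + (-0.006000)·(70) = 49.18 m.
That is lower than the 49.5 m at W3, so the point is downgradient.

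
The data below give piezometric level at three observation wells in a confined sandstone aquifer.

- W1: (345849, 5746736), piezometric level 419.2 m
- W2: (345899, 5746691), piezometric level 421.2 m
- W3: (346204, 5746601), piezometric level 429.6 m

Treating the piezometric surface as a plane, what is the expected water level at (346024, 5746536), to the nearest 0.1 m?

427.1 m

With h = a·x + b·y + c and W1 as origin, the differences give:
  50·a + (-45)·b = +2.0
  355·a + (-135)·b = +10.4
Eliminate b (×(-135) and ×(-45), subtract): 9225·a = 198.00 → a = ∂h/∂x = +0.02146
Back-substitute: b = ∂h/∂y = -0.02060.
h(346024, 5746536) = 419.2 + (+0.02146)·(175) + (-0.02060)·(-200) = 419.2 +3.756 +4.119 = 427.075 m.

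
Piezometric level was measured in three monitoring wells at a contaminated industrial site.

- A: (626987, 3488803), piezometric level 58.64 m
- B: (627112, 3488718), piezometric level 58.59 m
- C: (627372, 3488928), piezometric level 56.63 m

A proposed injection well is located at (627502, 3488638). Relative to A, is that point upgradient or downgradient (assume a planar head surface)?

downgradient

Three-point gradient (reference A): Δ to B = (125, -85, -0.05), Δ to C = (385, 125, -2.01).
∂h/∂x = -0.003663, ∂h/∂y = -0.004798 (det = 48350).
Head at (627502, 3488638) = 58.64 + (-0.003663)·(515) + (-0.004798)·(-165) = 57.55 m.
That is lower than the 58.64 m at A, so the point is downgradient.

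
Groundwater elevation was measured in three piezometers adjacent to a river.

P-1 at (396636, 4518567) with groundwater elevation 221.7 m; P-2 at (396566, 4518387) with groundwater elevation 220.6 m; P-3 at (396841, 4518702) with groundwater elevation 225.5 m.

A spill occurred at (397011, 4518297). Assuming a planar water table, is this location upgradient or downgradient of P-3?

upgradient

Differences from P-1: to P-2 (Δx, Δy, Δh) = (-70, -180, -1.1); to P-3 = (205, 135, +3.8).
Determinant of the coordinate differences = (-70)·135 − 205·(-180) = 27450.
∂h/∂x = [(-1.1)·135 − (+3.8)·(-180)] / 27450 = +0.01951
∂h/∂y = [(-70)·(+3.8) − 205·(-1.1)] / 27450 = -0.001475
Head at (397011, 4518297) = 221.7 + (+0.01951)·(375) + (-0.001475)·(-270) = 229.41 m.
That is higher than the 225.5 m at P-3, so the point is upgradient.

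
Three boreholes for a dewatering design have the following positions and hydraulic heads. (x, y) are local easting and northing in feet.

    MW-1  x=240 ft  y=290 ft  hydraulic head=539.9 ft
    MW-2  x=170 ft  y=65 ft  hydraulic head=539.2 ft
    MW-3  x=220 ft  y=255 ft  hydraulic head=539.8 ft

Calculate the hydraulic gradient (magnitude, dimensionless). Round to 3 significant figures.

0.00355

Taking MW-1 as reference: MW-2−MW-1 = (-70, -225, -0.7); MW-3−MW-1 = (-20, -35, -0.1).
Determinant of the coordinate differences = (-70)·(-35) − (-20)·(-225) = -2050.
∂h/∂x = [(-0.7)·(-35) − (-0.1)·(-225)] / -2050 = -0.0009756
∂h/∂y = [(-70)·(-0.1) − (-20)·(-0.7)] / -2050 = +0.003415
|∇h| = √(-0.0009756² + 0.003415²) = 0.003552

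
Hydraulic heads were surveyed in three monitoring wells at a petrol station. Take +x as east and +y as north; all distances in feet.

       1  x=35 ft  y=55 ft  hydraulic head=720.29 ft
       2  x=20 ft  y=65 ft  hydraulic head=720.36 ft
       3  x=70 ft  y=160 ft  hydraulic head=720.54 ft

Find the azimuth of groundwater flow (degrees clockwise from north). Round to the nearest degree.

Differences from 1: to 2 (Δx, Δy, Δh) = (-15, 10, +0.07); to 3 = (35, 105, +0.25).
Determinant of the coordinate differences = (-15)·105 − 35·10 = -1925.
∂h/∂x = [(+0.07)·105 − (+0.25)·10] / -1925 = -0.002519
∂h/∂y = [(-15)·(+0.25) − 35·(+0.07)] / -1925 = +0.003221
Flow direction (−∇h) has components (+0.002519 E, -0.003221 N).
Azimuth = atan2(E, N) = atan2(+0.002519, -0.003221) = 142.0° ≈ 142°.

142°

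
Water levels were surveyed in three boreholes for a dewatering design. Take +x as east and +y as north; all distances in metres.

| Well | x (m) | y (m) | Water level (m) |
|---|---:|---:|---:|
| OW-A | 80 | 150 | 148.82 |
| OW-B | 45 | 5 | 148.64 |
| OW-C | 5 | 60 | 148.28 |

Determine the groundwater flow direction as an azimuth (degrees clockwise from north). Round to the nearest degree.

275°

Taking OW-A as reference: OW-B−OW-A = (-35, -145, -0.18); OW-C−OW-A = (-75, -90, -0.54).
Solve a·Δx + b·Δy = Δh: det = (-35)·(-90) − (-75)·(-145) = -7725.
∂h/∂x = [(-0.18)·(-90) − (-0.54)·(-145)] / -7725 = +0.008039
∂h/∂y = [(-35)·(-0.54) − (-75)·(-0.18)] / -7725 = -0.0006990
Flow direction (−∇h) has components (-0.008039 E, +0.0006990 N).
Azimuth = atan2(E, N) = atan2(-0.008039, +0.0006990) = 275.0° ≈ 275°.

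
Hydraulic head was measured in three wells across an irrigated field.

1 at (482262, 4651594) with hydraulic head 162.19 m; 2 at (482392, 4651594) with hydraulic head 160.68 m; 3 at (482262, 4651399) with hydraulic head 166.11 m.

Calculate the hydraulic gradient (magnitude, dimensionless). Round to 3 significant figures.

0.0232

∂h/∂x = (160.68 − 162.19) / (482392 − 482262) = -0.01162
∂h/∂y = (166.11 − 162.19) / (4651399 − 4651594) = -0.02010
|∇h| = √(-0.01162² + -0.02010²) = 0.02322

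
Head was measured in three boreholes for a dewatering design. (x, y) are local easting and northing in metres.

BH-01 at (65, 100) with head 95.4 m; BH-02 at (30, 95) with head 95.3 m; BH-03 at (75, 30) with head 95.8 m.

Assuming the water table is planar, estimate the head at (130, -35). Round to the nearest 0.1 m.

96.3 m

Taking BH-01 as reference: BH-02−BH-01 = (-35, -5, -0.1); BH-03−BH-01 = (10, -70, +0.4).
Determinant of the coordinate differences = (-35)·(-70) − 10·(-5) = 2500.
∂h/∂x = [(-0.1)·(-70) − (+0.4)·(-5)] / 2500 = +0.003600
∂h/∂y = [(-35)·(+0.4) − 10·(-0.1)] / 2500 = -0.005200
h(130, -35) = 95.4 + (+0.003600)·(65) + (-0.005200)·(-135) = 95.4 +0.234 +0.702 = 96.336 m.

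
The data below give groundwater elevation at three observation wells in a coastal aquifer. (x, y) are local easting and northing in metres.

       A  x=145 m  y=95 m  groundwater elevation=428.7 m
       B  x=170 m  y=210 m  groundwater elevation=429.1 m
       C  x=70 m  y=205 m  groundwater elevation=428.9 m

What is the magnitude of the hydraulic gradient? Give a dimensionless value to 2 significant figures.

0.0036

Differences from A: to B (Δx, Δy, Δh) = (25, 115, +0.4); to C = (-75, 110, +0.2).
Solve a·Δx + b·Δy = Δh: det = 25·110 − (-75)·115 = 11375.
∂h/∂x = [(+0.4)·110 − (+0.2)·115] / 11375 = +0.001846
∂h/∂y = [25·(+0.2) − (-75)·(+0.4)] / 11375 = +0.003077
|∇h| = √(0.001846² + 0.003077²) = 0.003588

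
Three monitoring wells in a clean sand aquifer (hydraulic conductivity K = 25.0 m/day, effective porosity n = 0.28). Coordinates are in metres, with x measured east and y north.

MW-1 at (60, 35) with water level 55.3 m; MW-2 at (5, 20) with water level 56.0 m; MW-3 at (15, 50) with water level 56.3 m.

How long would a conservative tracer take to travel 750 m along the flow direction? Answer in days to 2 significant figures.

360 days

Taking MW-1 as reference: MW-2−MW-1 = (-55, -15, +0.7); MW-3−MW-1 = (-45, 15, +1.0).
Solve a·Δx + b·Δy = Δh: det = (-55)·15 − (-45)·(-15) = -1500.
∂h/∂x = [(+0.7)·15 − (+1.0)·(-15)] / -1500 = -0.01700
∂h/∂y = [(-55)·(+1.0) − (-45)·(+0.7)] / -1500 = +0.01567
|∇h| = √(-0.01700² + 0.01567²) = 0.02312
Seepage velocity v = K·i/n = 25.0 × 0.02312 / 0.28 = 2.064 m/day.
t = 750 / 2.064 = 363.4 days.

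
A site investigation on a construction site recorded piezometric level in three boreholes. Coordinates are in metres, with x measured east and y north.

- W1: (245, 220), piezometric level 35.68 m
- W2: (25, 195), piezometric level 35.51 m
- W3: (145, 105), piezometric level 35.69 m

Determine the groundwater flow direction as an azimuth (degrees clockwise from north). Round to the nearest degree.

Taking W1 as reference: W2−W1 = (-220, -25, -0.17); W3−W1 = (-100, -115, +0.01).
Solve a·Δx + b·Δy = Δh: det = (-220)·(-115) − (-100)·(-25) = 22800.
∂h/∂x = [(-0.17)·(-115) − (+0.01)·(-25)] / 22800 = +0.0008684
∂h/∂y = [(-220)·(+0.01) − (-100)·(-0.17)] / 22800 = -0.0008421
Flow direction (−∇h) has components (-0.0008684 E, +0.0008421 N).
Azimuth = atan2(E, N) = atan2(-0.0008684, +0.0008421) = 314.1° ≈ 314°.

314°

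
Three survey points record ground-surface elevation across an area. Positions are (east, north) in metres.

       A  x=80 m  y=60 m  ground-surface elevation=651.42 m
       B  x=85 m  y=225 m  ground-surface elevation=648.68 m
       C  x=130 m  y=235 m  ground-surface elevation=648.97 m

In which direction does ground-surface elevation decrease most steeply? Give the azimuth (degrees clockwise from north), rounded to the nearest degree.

329°

With z = a·x + b·y + c and A as origin, the differences give:
  5·a + 165·b = -2.74
  50·a + 175·b = -2.45
Eliminate b (×175 and ×165, subtract): -7375·a = -75.250 → a = ∂z/∂x = +0.01020
Back-substitute: b = ∂z/∂y = -0.01692.
Steepest decrease is along −∇f: components (-0.01020 E, +0.01692 N).
Azimuth = atan2(-0.01020, +0.01692) = 328.9° ≈ 329°.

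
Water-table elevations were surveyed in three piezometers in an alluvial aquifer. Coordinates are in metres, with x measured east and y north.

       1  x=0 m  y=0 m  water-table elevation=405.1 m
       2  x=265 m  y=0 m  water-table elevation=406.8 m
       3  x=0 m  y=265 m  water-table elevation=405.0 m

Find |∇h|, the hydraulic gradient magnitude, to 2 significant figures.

∂h/∂x = (406.8 − 405.1) / (265 − 0) = +0.006415
∂h/∂y = (405.0 − 405.1) / (265 − 0) = -0.0003774
|∇h| = √(0.006415² + -0.0003774²) = 0.006426

0.0064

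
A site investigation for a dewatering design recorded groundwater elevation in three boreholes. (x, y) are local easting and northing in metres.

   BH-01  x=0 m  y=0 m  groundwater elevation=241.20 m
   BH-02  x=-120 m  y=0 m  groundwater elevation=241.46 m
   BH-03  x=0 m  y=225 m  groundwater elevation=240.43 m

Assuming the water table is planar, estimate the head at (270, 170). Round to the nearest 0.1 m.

∂h/∂x = (241.46 − 241.20) / (-120 − 0) = -0.002167
∂h/∂y = (240.43 − 241.20) / (225 − 0) = -0.003422
h(270, 170) = 241.20 + (-0.002167)·(270) + (-0.003422)·(170) = 241.20 -0.585 -0.582 = 240.033 m.

240.0 m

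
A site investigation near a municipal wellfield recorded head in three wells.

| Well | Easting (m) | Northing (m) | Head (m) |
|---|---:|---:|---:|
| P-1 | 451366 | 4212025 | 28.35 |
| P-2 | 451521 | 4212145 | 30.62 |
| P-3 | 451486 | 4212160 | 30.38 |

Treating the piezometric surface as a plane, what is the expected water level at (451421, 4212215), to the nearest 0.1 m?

30.1 m

Differences from P-1: to P-2 (Δx, Δy, Δh) = (155, 120, +2.27); to P-3 = (120, 135, +2.03).
Solve a·Δx + b·Δy = Δh: det = 155·135 − 120·120 = 6525.
∂h/∂x = [(+2.27)·135 − (+2.03)·120] / 6525 = +0.009632
∂h/∂y = [155·(+2.03) − 120·(+2.27)] / 6525 = +0.006475
h(451421, 4212215) = 28.35 + (+0.009632)·(55) + (+0.006475)·(190) = 28.35 +0.530 +1.230 = 30.110 m.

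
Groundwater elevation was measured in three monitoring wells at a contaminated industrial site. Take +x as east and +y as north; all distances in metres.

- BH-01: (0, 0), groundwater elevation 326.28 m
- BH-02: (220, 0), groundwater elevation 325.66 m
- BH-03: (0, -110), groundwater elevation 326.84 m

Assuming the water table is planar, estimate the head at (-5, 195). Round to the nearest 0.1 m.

∂h/∂x = (325.66 − 326.28) / (220 − 0) = -0.002818
∂h/∂y = (326.84 − 326.28) / (-110 − 0) = -0.005091
h(-5, 195) = 326.28 + (-0.002818)·(-5) + (-0.005091)·(195) = 326.28 +0.014 -0.993 = 325.301 m.

325.3 m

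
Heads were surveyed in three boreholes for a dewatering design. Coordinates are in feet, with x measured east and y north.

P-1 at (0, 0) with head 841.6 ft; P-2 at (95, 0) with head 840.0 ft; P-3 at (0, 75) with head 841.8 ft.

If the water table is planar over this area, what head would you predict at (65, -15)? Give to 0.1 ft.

∂h/∂x = (840.0 − 841.6) / (95 − 0) = -0.01684
∂h/∂y = (841.8 − 841.6) / (75 − 0) = +0.002667
h(65, -15) = 841.6 + (-0.01684)·(65) + (+0.002667)·(-15) = 841.6 -1.095 -0.040 = 840.465 ft.

840.5 ft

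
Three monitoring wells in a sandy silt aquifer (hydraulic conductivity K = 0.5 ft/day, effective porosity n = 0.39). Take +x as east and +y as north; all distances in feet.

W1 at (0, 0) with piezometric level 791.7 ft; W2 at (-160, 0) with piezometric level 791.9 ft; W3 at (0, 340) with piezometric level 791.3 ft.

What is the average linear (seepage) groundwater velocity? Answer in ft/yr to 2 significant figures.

0.80 ft/yr

∂h/∂x = (791.9 − 791.7) / (-160 − 0) = -0.001250
∂h/∂y = (791.3 − 791.7) / (340 − 0) = -0.001176
|∇h| = √(-0.001250² + -0.001176²) = 0.001716
Seepage velocity v = K·i/n = 0.5 × 0.001716 / 0.39 = 0.0022 ft/day = 0.8036 ft/yr.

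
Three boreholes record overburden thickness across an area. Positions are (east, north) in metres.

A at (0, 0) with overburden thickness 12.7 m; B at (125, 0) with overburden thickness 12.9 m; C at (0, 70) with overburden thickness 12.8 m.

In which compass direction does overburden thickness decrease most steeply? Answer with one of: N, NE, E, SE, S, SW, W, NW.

∂d/∂x = (12.9 − 12.7) / (125 − 0) = +0.001600
∂d/∂y = (12.8 − 12.7) / (70 − 0) = +0.001429
Steepest decrease is along −∇f = (-0.001600 E, -0.001429 N) → southwest.

SW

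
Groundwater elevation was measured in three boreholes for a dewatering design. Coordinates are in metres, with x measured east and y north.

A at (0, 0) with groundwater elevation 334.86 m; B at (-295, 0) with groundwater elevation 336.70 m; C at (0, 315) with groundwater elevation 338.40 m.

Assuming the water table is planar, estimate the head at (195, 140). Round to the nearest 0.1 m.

∂h/∂x = (336.70 − 334.86) / (-295 − 0) = -0.006237
∂h/∂y = (338.40 − 334.86) / (315 − 0) = +0.01124
h(195, 140) = 334.86 + (-0.006237)·(195) + (+0.01124)·(140) = 334.86 -1.216 +1.573 = 335.217 m.

335.2 m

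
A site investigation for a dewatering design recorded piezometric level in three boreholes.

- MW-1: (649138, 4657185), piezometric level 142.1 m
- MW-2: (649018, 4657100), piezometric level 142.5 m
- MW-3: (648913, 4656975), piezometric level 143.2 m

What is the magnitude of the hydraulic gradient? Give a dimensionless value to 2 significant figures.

0.0071

With h = a·x + b·y + c and MW-1 as origin, the differences give:
  (-120)·a + (-85)·b = +0.4
  (-225)·a + (-210)·b = +1.1
Eliminate b (×(-210) and ×(-85), subtract): 6075·a = 9.50 → a = ∂h/∂x = +0.001564
Back-substitute: b = ∂h/∂y = -0.006914.
|∇h| = √(0.001564² + -0.006914²) = 0.007089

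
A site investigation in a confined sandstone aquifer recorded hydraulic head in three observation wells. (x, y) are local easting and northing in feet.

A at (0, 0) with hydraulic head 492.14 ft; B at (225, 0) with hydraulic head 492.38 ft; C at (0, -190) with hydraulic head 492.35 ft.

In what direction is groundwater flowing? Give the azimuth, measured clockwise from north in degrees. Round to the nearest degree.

316°

∂h/∂x = (492.38 − 492.14) / (225 − 0) = +0.001067
∂h/∂y = (492.35 − 492.14) / (-190 − 0) = -0.001105
Flow direction (−∇h) has components (-0.001067 E, +0.001105 N).
Azimuth = atan2(E, N) = atan2(-0.001067, +0.001105) = 316.0° ≈ 316°.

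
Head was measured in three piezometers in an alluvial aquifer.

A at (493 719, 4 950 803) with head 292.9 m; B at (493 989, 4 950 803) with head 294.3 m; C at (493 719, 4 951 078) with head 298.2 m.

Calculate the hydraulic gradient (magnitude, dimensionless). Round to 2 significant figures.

0.020

∂h/∂x = (294.3 − 292.9) / (493989 − 493719) = +0.005185
∂h/∂y = (298.2 − 292.9) / (4951078 − 4950803) = +0.01927
|∇h| = √(0.005185² + 0.01927²) = 0.01996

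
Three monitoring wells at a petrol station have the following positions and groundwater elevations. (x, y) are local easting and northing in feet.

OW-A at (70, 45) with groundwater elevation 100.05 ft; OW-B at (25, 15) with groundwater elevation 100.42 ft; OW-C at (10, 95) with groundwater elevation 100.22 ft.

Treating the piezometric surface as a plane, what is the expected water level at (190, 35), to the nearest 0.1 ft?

Taking OW-A as reference: OW-B−OW-A = (-45, -30, +0.37); OW-C−OW-A = (-60, 50, +0.17).
Determinant of the coordinate differences = (-45)·50 − (-60)·(-30) = -4050.
∂h/∂x = [(+0.37)·50 − (+0.17)·(-30)] / -4050 = -0.005827
∂h/∂y = [(-45)·(+0.17) − (-60)·(+0.37)] / -4050 = -0.003593
h(190, 35) = 100.05 + (-0.005827)·(120) + (-0.003593)·(-10) = 100.05 -0.699 +0.036 = 99.387 ft.

99.4 ft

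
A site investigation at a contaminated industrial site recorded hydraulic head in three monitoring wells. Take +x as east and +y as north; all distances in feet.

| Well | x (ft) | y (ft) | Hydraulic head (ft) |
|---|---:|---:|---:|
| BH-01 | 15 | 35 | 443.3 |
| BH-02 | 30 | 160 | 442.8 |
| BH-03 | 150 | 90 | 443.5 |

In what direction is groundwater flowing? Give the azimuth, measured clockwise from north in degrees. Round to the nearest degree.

Taking BH-01 as reference: BH-02−BH-01 = (15, 125, -0.5); BH-03−BH-01 = (135, 55, +0.2).
Determinant of the coordinate differences = 15·55 − 135·125 = -16050.
∂h/∂x = [(-0.5)·55 − (+0.2)·125] / -16050 = +0.003271
∂h/∂y = [15·(+0.2) − 135·(-0.5)] / -16050 = -0.004393
Flow direction (−∇h) has components (-0.003271 E, +0.004393 N).
Azimuth = atan2(E, N) = atan2(-0.003271, +0.004393) = 323.3° ≈ 323°.

323°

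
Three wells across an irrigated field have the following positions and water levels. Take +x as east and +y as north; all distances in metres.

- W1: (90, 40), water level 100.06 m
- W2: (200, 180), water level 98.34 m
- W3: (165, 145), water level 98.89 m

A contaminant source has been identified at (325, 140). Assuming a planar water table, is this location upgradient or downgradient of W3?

downgradient

Three-point gradient (reference W1): Δ to W2 = (110, 140, -1.72), Δ to W3 = (75, 105, -1.17).
∂h/∂x = -0.01600, ∂h/∂y = +0.0002857 (det = 1050).
Head at (325, 140) = 100.06 + (-0.01600)·(235) + (+0.0002857)·(100) = 96.33 m.
That is lower than the 98.89 m at W3, so the point is downgradient.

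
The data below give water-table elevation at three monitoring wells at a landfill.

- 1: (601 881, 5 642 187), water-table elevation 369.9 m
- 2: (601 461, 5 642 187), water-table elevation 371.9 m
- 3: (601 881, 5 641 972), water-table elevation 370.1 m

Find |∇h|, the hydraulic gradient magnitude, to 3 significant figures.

∂h/∂x = (371.9 − 369.9) / (601461 − 601881) = -0.004762
∂h/∂y = (370.1 − 369.9) / (5641972 − 5642187) = -0.0009302
|∇h| = √(-0.004762² + -0.0009302²) = 0.004852

0.00485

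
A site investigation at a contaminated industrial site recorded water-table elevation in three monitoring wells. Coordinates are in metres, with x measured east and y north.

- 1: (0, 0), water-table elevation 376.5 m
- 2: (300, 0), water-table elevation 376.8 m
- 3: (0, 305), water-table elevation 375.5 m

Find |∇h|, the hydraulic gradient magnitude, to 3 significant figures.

0.00343

∂h/∂x = (376.8 − 376.5) / (300 − 0) = +0.001000
∂h/∂y = (375.5 − 376.5) / (305 − 0) = -0.003279
|∇h| = √(0.001000² + -0.003279²) = 0.003428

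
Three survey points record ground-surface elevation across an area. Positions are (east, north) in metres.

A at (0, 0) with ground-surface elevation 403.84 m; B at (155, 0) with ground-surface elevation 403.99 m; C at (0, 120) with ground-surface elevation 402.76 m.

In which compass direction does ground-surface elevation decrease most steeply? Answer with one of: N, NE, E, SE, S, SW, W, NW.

∂z/∂x = (403.99 − 403.84) / (155 − 0) = +0.0009677
∂z/∂y = (402.76 − 403.84) / (120 − 0) = -0.009000
Steepest decrease is along −∇f = (-0.0009677 E, +0.009000 N) → north.

N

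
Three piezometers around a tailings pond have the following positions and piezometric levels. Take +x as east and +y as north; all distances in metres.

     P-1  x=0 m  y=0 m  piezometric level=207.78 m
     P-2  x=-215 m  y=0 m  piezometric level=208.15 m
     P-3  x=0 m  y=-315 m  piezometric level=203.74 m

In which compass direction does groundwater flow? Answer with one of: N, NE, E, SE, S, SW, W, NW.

S

∂h/∂x = (208.15 − 207.78) / (-215 − 0) = -0.001721
∂h/∂y = (203.74 − 207.78) / (-315 − 0) = +0.01283
Flow = −∇h = (+0.001721 east, -0.01283 north), which points south.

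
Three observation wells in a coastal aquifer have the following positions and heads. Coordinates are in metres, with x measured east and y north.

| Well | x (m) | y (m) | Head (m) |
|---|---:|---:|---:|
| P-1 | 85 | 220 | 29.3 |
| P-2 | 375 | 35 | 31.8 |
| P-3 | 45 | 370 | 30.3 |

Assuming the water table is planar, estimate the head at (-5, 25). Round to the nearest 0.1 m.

25.8 m

Taking P-1 as reference: P-2−P-1 = (290, -185, +2.5); P-3−P-1 = (-40, 150, +1.0).
Solve a·Δx + b·Δy = Δh: det = 290·150 − (-40)·(-185) = 36100.
∂h/∂x = [(+2.5)·150 − (+1.0)·(-185)] / 36100 = +0.01551
∂h/∂y = [290·(+1.0) − (-40)·(+2.5)] / 36100 = +0.01080
h(-5, 25) = 29.3 + (+0.01551)·(-90) + (+0.01080)·(-195) = 29.3 -1.396 -2.107 = 25.797 m.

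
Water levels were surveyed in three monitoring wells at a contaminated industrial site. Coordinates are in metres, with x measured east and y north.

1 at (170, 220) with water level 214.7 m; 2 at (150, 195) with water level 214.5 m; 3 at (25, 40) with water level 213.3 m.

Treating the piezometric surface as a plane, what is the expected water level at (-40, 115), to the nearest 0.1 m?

With h = a·x + b·y + c and 1 as origin, the differences give:
  (-20)·a + (-25)·b = -0.2
  (-145)·a + (-180)·b = -1.4
Eliminate b (×(-180) and ×(-25), subtract): -25·a = 1.00 → a = ∂h/∂x = -0.04000
Back-substitute: b = ∂h/∂y = +0.04000.
h(-40, 115) = 214.7 + (-0.04000)·(-210) + (+0.04000)·(-105) = 214.7 +8.400 -4.200 = 218.900 m.

218.9 m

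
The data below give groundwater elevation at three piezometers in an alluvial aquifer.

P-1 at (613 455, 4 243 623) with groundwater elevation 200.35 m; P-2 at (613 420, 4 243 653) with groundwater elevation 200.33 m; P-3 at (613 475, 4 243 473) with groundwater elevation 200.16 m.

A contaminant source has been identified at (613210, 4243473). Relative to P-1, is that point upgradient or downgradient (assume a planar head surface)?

Three-point gradient (reference P-1): Δ to P-2 = (-35, 30, -0.02), Δ to P-3 = (20, -150, -0.19).
∂h/∂x = +0.001871, ∂h/∂y = +0.001516 (det = 4650).
Head at (613210, 4243473) = 200.35 + (+0.001871)·(-245) + (+0.001516)·(-150) = 199.66 m.
That is lower than the 200.35 m at P-1, so the point is downgradient.

downgradient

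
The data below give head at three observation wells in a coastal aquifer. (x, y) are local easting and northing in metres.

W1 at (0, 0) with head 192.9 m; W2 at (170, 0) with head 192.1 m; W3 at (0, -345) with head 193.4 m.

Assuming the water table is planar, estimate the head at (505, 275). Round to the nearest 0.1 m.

190.1 m

∂h/∂x = (192.1 − 192.9) / (170 − 0) = -0.004706
∂h/∂y = (193.4 − 192.9) / (-345 − 0) = -0.001449
h(505, 275) = 192.9 + (-0.004706)·(505) + (-0.001449)·(275) = 192.9 -2.376 -0.399 = 190.125 m.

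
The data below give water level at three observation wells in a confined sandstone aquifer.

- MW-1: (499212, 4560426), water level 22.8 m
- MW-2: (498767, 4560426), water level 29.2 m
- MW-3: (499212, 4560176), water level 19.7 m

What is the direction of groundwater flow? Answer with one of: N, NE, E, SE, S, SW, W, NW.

∂h/∂x = (29.2 − 22.8) / (498767 − 499212) = -0.01438
∂h/∂y = (19.7 − 22.8) / (4560176 − 4560426) = +0.01240
Flow = −∇h = (+0.01438 east, -0.01240 north), which points southeast.

SE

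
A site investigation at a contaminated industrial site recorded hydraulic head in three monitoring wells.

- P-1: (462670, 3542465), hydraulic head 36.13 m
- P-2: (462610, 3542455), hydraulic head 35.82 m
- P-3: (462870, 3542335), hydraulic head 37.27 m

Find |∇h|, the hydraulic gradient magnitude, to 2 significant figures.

0.0053

Three-point gradient (reference P-1): Δ to P-2 = (-60, -10, -0.31), Δ to P-3 = (200, -130, +1.14).
∂h/∂x = +0.005276, ∂h/∂y = -0.0006531 (det = 9800).
|∇h| = √(0.005276² + -0.0006531²) = 0.005316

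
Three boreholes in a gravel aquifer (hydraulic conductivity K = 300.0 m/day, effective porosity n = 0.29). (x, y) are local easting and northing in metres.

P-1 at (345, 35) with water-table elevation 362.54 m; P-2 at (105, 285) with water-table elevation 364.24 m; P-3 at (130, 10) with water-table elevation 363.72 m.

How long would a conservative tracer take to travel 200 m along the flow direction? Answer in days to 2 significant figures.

33 days

Taking P-1 as reference: P-2−P-1 = (-240, 250, +1.70); P-3−P-1 = (-215, -25, +1.18).
Determinant of the coordinate differences = (-240)·(-25) − (-215)·250 = 59750.
∂h/∂x = [(+1.70)·(-25) − (+1.18)·250] / 59750 = -0.005649
∂h/∂y = [(-240)·(+1.18) − (-215)·(+1.70)] / 59750 = +0.001377
|∇h| = √(-0.005649² + 0.001377²) = 0.005814
Seepage velocity v = K·i/n = 300.0 × 0.005814 / 0.29 = 6.014 m/day.
t = 200 / 6.014 = 33.26 days.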